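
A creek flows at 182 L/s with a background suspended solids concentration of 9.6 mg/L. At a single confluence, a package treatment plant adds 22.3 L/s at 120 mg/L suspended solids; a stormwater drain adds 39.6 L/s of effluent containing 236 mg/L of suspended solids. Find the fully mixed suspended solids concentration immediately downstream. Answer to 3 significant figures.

56.5 mg/L

Mixed concentration C = ΣQC/ΣQ = (182.0·9.600 + 22.30·120.0 + 39.60·236.0) / 243.9 = 13770/243.9 = 56.45 mg/L.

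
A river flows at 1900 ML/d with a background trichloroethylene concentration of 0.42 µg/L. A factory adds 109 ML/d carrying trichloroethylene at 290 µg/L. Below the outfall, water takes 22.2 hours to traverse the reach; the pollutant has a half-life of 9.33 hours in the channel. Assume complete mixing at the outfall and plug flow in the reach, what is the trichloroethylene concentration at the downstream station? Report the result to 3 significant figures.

3.10 µg/L

After mixing, C = (1900·0.4200 + 109.0·290.0) / 2009 = 32410/2009 = 16.13 µg/L.
Half-life 9.33 h → k = ln 2 / 9.33 = 0.07429 h⁻¹ = 1.783 d⁻¹.
Applying C = C₀e^(−kt): 16.13 × 0.1922 = 3.100 µg/L.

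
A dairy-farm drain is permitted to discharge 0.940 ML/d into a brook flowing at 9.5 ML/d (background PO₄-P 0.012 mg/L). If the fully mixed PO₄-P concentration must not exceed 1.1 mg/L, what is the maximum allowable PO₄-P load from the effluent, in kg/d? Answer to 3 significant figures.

Mass balance at the limit: 9.500·0.01200 + 0.9400·Cₑ = 10.44·1.1 → Cₑ = 12.10 mg/L.
0.9400 ML/d = 0.01088 m³/s. Load = 0.01088 m³/s × 12.10 g/m³ × 86 400 s/d = 11.37 kg/d.

11.4 kg/d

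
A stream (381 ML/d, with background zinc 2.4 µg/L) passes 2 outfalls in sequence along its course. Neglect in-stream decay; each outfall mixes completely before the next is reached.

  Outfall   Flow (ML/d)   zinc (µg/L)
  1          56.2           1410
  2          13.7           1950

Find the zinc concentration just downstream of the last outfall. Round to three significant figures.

After outfall 1: Q = 381.0 + 56.20 = 437.2 ML/d; C = (381.0·2.400 + 56.20·1410)/437.2 = 183.3 µg/L.
After outfall 2: Q = 437.2 + 13.70 = 450.9 ML/d; C = (437.2·183.3 + 13.70·1950)/450.9 = 237.0 µg/L.

237 µg/L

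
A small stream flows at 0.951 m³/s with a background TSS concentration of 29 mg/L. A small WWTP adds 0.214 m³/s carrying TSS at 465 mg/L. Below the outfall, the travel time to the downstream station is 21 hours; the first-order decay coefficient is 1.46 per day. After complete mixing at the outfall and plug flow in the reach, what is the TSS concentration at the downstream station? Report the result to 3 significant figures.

Conservation of mass: C = (0.9510·29.00 + 0.2140·465.0) / 1.165 = 127.1/1.165 = 109.1 mg/L.
Decay over the reach: 109.1·exp(−kt) = 109.1·0.2787 = 30.41 mg/L.

30.4 mg/L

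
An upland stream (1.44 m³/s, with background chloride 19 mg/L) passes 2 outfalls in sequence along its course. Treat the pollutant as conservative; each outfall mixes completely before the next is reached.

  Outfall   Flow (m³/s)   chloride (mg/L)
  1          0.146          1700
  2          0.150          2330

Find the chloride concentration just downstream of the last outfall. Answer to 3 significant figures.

360 mg/L

Outfall 1: combined Q = 1.586 m³/s; C = (1.440·19.00 + 0.1460·1700)/1.586 = 173.7 mg/L.
Outfall 2: combined Q = 1.736 m³/s; C = (1.586·173.7 + 0.1500·2330)/1.736 = 360.1 mg/L.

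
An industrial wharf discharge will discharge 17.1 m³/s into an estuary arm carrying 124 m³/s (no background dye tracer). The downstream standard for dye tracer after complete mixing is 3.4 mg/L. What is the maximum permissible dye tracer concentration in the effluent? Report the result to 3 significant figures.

At the limit, (Qr·Cr + Qe·Cₑ)/(Qr + Qe) = 3.4:
Cₑ = (141.1·3.4 − 124.0·0) / 17.10 = 28.05 mg/L.

28.1 mg/L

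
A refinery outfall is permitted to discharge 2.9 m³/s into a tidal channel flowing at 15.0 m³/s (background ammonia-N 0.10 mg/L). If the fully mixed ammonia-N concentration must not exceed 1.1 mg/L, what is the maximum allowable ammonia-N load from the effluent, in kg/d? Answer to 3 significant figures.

Mass balance at the limit: 15.00·0.1000 + 2.900·Cₑ = 17.90·1.1 → Cₑ = 6.272 mg/L.
Load = 2.900 m³/s × 6.272 g/m³ × 86 400 s/d = 1572 kg/d.

1570 kg/d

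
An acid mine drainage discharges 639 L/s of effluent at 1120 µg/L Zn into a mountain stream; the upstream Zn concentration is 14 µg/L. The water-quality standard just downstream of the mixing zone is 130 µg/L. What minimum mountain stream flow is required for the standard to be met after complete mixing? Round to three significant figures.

5450 L/s

Set C_mix = 130: (Q·14.00 + 639.0·1120) / (Q + 639.0) = 130
→ Q = 639.0·(1120 − 130)/(130 − 14.00) = 5454 L/s.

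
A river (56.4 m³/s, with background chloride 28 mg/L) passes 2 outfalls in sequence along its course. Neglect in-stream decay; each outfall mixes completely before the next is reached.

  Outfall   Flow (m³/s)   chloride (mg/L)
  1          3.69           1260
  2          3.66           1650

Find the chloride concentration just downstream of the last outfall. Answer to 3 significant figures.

Below outfall 1: Q → 60.09 m³/s, C = (56.40·28.00 + 3.690·1260)/60.09 = 103.7 mg/L.
Below outfall 2: Q → 63.75 m³/s, C = (60.09·103.7 + 3.660·1650)/63.75 = 192.4 mg/L.

192 mg/L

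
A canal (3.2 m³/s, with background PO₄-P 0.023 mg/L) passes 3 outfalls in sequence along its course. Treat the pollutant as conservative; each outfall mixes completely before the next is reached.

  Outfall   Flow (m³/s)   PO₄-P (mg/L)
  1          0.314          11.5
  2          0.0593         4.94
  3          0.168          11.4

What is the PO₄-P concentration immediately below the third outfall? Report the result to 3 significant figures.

1.58 mg/L

Below outfall 1: Q → 3.514 m³/s, C = (3.200·0.02300 + 0.3140·11.50)/3.514 = 1.049 mg/L.
Below outfall 2: Q → 3.573 m³/s, C = (3.514·1.049 + 0.05930·4.940)/3.573 = 1.113 mg/L.
Below outfall 3: Q → 3.741 m³/s, C = (3.573·1.113 + 0.1680·11.40)/3.741 = 1.575 mg/L.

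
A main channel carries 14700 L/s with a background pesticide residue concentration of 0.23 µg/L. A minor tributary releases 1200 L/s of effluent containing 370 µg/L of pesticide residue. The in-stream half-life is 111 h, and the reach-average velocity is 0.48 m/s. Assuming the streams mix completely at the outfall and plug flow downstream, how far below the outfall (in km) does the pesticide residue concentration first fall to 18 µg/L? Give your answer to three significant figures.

Mixed concentration C = ΣQC/ΣQ = (14700·0.2300 + 1200·370.0) / 15900 = 447400/15900 = 28.14 µg/L.
Half-life 111 h → k = ln 2 / 111 = 0.006245 h⁻¹ = 0.1499 d⁻¹.
Set 28.14·exp(−k·t) = 18 → t = ln(28.14/18)/k = 257500 s = 71.54 h.
Distance = v·t = 0.48·257500 = 123600 m = 123.6 km.

124 km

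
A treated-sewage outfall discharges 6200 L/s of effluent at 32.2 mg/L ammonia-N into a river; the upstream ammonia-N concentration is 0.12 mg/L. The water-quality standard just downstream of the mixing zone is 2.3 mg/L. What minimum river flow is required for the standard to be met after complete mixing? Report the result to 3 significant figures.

85000 L/s

Set C_mix = 2.3: (Q·0.1200 + 6200·32.20) / (Q + 6200) = 2.3
→ Q = 6200·(32.20 − 2.3)/(2.3 − 0.1200) = 85040 L/s.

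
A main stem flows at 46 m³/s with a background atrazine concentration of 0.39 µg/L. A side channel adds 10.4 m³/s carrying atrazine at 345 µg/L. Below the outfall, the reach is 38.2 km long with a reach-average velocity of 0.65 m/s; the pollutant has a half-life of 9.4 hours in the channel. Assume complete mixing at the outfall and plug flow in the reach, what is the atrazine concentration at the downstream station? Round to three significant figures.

Flow-weighted average: C = (46.00·0.3900 + 10.40·345.0) / 56.40 = 3606/56.40 = 63.94 µg/L.
Travel time t = 38.2·1000 / 0.65 = 58770 s = 16.32 h.
Half-life 9.4 h → k = ln 2 / 9.4 = 0.07374 h⁻¹ = 1.770 d⁻¹.
After decay, C = 63.94 × e^(−kt) = 63.94 × 0.3001 = 19.18 µg/L.

19.2 µg/L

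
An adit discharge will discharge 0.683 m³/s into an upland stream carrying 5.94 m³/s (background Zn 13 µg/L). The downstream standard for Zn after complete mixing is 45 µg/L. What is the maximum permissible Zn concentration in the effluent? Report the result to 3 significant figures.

At the limit, (Qr·Cr + Qe·Cₑ)/(Qr + Qe) = 45:
Cₑ = (6.623·45 − 5.940·13.00) / 0.6830 = 323.3 µg/L.

323 µg/L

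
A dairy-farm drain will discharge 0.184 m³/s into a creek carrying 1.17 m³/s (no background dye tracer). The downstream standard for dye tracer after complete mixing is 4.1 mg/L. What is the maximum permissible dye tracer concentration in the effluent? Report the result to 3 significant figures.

At the limit, (Qr·Cr + Qe·Cₑ)/(Qr + Qe) = 4.1:
Cₑ = (1.354·4.1 − 1.170·0) / 0.1840 = 30.17 mg/L.

30.2 mg/L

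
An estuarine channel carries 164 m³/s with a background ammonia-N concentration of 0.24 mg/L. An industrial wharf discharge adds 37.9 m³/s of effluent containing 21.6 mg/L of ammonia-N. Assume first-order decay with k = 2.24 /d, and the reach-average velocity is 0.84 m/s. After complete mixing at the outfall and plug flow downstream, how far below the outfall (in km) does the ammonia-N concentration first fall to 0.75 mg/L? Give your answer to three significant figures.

56.2 km

Conservation of mass: C = (164.0·0.2400 + 37.90·21.60) / 201.9 = 858.0/201.9 = 4.250 mg/L.
Set 4.250·exp(−k·t) = 0.75 → t = ln(4.250/0.75)/k = 66900 s = 18.58 h.
Distance = v·t = 0.84·66900 = 56200 m = 56.20 km.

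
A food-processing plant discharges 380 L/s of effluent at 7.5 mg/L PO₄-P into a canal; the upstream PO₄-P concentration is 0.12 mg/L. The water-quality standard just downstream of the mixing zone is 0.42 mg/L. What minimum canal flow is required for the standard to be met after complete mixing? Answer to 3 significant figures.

Set C_mix = 0.42: (Q·0.1200 + 380.0·7.500) / (Q + 380.0) = 0.42
→ Q = 380.0·(7.500 − 0.42)/(0.42 − 0.1200) = 8968 L/s.

8970 L/s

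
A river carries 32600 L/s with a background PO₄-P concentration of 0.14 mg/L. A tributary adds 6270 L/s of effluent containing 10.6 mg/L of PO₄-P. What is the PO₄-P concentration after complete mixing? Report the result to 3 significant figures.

1.83 mg/L

Conservation of mass: C = (32600·0.1400 + 6270·10.60) / 38870 = 71030/38870 = 1.827 mg/L.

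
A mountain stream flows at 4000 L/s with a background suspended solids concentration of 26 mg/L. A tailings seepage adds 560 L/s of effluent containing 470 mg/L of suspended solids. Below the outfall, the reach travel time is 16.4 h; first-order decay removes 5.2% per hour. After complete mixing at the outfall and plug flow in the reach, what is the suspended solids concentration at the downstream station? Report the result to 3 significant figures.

Flow-weighted average: C = (4000·26.00 + 560.0·470.0) / 4560 = 367200/4560 = 80.53 mg/L.
5.2%/h lost → k = −ln(1 − 0.052) = 0.05340 h⁻¹.
Applying C = C₀e^(−kt): 80.53 × 0.4165 = 33.54 mg/L.

33.5 mg/L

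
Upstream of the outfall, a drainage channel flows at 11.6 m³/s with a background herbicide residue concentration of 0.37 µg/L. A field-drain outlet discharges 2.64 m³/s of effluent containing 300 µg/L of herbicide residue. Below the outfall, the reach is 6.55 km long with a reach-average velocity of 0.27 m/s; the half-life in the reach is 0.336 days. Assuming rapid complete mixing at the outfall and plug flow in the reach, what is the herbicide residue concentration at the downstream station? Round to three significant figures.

31.3 µg/L

Flow-weighted average: C = (11.60·0.3700 + 2.640·300.0) / 14.24 = 796.3/14.24 = 55.92 µg/L.
Travel time t = 6.55·1000 / 0.27 = 24260 s = 6.739 h.
Half-life 0.336 d → k = ln 2 / 0.336 = 2.063 d⁻¹.
After decay, C = 55.92 × e^(−kt) = 55.92 × 0.5603 = 31.33 µg/L.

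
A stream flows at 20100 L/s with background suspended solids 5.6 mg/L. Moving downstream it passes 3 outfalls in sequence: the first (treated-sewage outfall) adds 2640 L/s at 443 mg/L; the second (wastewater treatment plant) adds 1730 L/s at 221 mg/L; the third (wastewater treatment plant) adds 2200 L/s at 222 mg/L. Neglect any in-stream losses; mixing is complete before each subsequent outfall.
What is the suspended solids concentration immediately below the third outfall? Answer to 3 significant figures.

80.7 mg/L

After outfall 1: Q = 20100 + 2640 = 22740 L/s; C = (20100·5.600 + 2640·443.0)/22740 = 56.38 mg/L.
After outfall 2: Q = 22740 + 1730 = 24470 L/s; C = (22740·56.38 + 1730·221.0)/24470 = 68.02 mg/L.
After outfall 3: Q = 24470 + 2200 = 26670 L/s; C = (24470·68.02 + 2200·222.0)/26670 = 80.72 mg/L.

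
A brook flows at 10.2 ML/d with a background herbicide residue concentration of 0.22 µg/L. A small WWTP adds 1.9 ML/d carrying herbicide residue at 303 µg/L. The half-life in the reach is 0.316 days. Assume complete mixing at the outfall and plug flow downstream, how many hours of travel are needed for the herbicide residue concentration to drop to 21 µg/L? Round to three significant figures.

8.99 h

After mixing, C = (10.20·0.2200 + 1.900·303.0) / 12.10 = 577.9/12.10 = 47.76 µg/L.
Half-life 0.316 d → k = ln 2 / 0.316 = 2.194 d⁻¹.
47.76·exp(−k·t) = 21 → t = ln(47.76/21)/k = 32370 s = 8.991 h.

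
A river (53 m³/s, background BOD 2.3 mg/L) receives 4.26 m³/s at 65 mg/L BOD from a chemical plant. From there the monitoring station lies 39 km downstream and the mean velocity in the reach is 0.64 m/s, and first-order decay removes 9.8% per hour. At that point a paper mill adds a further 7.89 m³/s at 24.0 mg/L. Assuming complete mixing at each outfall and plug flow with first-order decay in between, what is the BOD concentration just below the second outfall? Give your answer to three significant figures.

Mixed concentration C = ΣQC/ΣQ = (53.00·2.300 + 4.260·65.00) / 57.26 = 398.8/57.26 = 6.965 mg/L; combined flow 57.26 m³/s.
Travel time t = 39·1000 / 0.64 = 60940 s = 16.93 h.
9.8%/h lost → k = −ln(1 − 0.098) = 0.1031 h⁻¹.
Applying C = C₀e^(−kt): 6.965 × 0.1745 = 1.215 mg/L.
Second outfall: C = (57.26·1.215 + 7.890·24.00)/65.15 = 3.975 mg/L.

3.97 mg/L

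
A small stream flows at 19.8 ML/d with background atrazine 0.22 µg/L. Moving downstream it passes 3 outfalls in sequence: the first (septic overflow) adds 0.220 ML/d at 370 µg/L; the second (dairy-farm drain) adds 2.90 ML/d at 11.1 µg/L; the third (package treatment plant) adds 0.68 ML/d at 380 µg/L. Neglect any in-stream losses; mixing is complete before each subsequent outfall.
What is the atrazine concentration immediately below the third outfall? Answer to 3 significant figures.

After outfall 1: Q = 19.80 + 0.2200 = 20.02 ML/d; C = (19.80·0.2200 + 0.2200·370.0)/20.02 = 4.284 µg/L.
After outfall 2: Q = 20.02 + 2.900 = 22.92 ML/d; C = (20.02·4.284 + 2.900·11.10)/22.92 = 5.146 µg/L.
After outfall 3: Q = 22.92 + 0.6800 = 23.60 ML/d; C = (22.92·5.146 + 0.6800·380.0)/23.60 = 15.95 µg/L.

15.9 µg/L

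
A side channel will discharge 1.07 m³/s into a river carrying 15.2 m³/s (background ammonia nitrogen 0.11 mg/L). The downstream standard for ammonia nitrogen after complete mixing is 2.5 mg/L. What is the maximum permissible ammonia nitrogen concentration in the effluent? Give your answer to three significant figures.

36.5 mg/L

At the limit, (Qr·Cr + Qe·Cₑ)/(Qr + Qe) = 2.5:
Cₑ = (16.27·2.5 − 15.20·0.1100) / 1.070 = 36.45 mg/L.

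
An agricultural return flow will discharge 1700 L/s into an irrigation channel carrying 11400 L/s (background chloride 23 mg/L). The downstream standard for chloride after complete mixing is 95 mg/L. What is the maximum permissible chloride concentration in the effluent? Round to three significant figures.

At the limit, (Qr·Cr + Qe·Cₑ)/(Qr + Qe) = 95:
Cₑ = (13100·95 − 11400·23.00) / 1700 = 577.8 mg/L.

578 mg/L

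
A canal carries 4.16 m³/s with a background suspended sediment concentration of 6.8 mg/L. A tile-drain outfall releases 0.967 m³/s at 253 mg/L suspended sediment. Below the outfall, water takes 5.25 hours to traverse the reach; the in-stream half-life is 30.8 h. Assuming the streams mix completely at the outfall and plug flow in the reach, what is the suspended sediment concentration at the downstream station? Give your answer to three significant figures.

47.3 mg/L

After mixing, C = (4.160·6.800 + 0.9670·253.0) / 5.127 = 272.9/5.127 = 53.24 mg/L.
Half-life 30.8 h → k = ln 2 / 30.8 = 0.02250 h⁻¹ = 0.5401 d⁻¹.
First-order decay: C = 53.24·exp(−k·t) = 53.24·0.8886 = 47.30 mg/L.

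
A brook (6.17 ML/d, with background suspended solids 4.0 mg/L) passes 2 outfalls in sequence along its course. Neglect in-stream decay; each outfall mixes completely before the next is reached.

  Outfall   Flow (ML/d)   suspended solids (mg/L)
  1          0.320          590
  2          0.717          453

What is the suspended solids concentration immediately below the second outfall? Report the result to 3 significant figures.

74.7 mg/L

Below outfall 1: Q → 6.490 ML/d, C = (6.170·4.000 + 0.3200·590.0)/6.490 = 32.89 mg/L.
Below outfall 2: Q → 7.207 ML/d, C = (6.490·32.89 + 0.7170·453.0)/7.207 = 74.69 mg/L.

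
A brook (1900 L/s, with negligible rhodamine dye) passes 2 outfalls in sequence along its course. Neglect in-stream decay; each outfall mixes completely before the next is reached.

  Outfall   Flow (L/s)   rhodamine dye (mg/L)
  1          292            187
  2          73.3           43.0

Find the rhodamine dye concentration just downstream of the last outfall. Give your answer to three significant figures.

25.5 mg/L

Outfall 1: combined Q = 2192 L/s; C = (1900·0 + 292.0·187.0)/2192 = 24.91 mg/L.
Outfall 2: combined Q = 2265 L/s; C = (2192·24.91 + 73.30·43.00)/2265 = 25.50 mg/L.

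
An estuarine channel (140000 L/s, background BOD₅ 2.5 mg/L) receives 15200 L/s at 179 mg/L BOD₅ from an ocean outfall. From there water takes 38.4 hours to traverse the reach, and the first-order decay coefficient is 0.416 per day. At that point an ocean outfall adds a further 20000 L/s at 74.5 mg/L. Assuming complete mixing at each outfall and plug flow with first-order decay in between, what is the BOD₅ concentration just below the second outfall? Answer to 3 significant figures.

17.5 mg/L

Mixed concentration C = ΣQC/ΣQ = (140000·2.500 + 15200·179.0) / 155200 = 3071000/155200 = 19.79 mg/L; combined flow 155200 L/s.
Decay over the reach: 19.79·exp(−kt) = 19.79·0.5140 = 10.17 mg/L.
At the second outfall, C = (155200·10.17 + 20000·74.50) / (155200 + 20000) = 17.51 mg/L.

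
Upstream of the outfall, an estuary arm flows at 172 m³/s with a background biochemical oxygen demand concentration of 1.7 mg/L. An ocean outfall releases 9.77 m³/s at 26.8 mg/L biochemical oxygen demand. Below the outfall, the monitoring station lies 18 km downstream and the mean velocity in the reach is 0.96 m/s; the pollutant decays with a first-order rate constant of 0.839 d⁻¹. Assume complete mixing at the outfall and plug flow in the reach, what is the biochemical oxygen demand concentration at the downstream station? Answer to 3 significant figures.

2.54 mg/L

Conservation of mass: C = (172.0·1.700 + 9.770·26.80) / 181.8 = 554.2/181.8 = 3.049 mg/L.
Travel time t = 18·1000 / 0.96 = 18750 s = 5.208 h.
Applying C = C₀e^(−kt): 3.049 × 0.8335 = 2.542 mg/L.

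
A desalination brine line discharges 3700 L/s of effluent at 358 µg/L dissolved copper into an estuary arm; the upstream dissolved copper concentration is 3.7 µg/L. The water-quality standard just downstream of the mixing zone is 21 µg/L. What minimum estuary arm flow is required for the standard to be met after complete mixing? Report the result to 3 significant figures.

72100 L/s

Set C_mix = 21: (Q·3.700 + 3700·358.0) / (Q + 3700) = 21
→ Q = 3700·(358.0 − 21)/(21 − 3.700) = 72080 L/s.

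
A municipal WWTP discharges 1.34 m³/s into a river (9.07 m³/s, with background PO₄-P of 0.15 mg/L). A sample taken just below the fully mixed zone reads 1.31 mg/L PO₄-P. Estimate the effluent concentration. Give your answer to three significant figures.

9.16 mg/L

Mass balance: 9.070·0.1500 + 1.340·Cₑ = 10.41·1.310
→ Cₑ = (10.41·1.310 − 9.070·0.1500) / 1.340 = 9.162 mg/L.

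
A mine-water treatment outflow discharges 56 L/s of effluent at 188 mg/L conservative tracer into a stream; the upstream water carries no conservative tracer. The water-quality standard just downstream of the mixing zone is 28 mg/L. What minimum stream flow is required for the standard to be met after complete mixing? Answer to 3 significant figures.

320 L/s

Set C_mix = 28: (Q·0 + 56.00·188.0) / (Q + 56.00) = 28
→ Q = 56.00·(188.0 − 28)/(28 − 0) = 320.0 L/s.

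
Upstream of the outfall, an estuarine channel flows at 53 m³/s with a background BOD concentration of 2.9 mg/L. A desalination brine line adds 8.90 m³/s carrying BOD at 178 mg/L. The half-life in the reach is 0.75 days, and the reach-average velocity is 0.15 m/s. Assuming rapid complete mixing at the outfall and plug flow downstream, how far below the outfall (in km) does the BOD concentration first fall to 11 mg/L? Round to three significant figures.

After mixing, C = (53.00·2.900 + 8.900·178.0) / 61.90 = 1738/61.90 = 28.08 mg/L.
Half-life 0.75 d → k = ln 2 / 0.75 = 0.9242 d⁻¹.
Set 28.08·exp(−k·t) = 11 → t = ln(28.08/11)/k = 87600 s = 24.33 h.
Distance = v·t = 0.15·87600 = 13140 m = 13.14 km.

13.1 km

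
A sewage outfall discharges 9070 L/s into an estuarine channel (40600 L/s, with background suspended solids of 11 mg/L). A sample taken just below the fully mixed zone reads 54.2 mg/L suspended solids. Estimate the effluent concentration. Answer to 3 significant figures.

Mass balance: 40600·11.00 + 9070·Cₑ = 49670·54.20
→ Cₑ = (49670·54.20 − 40600·11.00) / 9070 = 247.6 mg/L.

248 mg/L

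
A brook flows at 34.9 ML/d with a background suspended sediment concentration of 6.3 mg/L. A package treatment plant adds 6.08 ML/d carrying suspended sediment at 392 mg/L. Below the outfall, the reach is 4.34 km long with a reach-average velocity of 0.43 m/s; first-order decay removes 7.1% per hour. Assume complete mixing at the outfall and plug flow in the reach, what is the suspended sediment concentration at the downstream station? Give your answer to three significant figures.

Mass balance: C = (34.90·6.300 + 6.080·392.0) / 40.98 = 2603/40.98 = 63.52 mg/L.
Travel time t = 4.34·1000 / 0.43 = 10090 s = 2.804 h.
7.1%/h lost → k = −ln(1 − 0.071) = 0.07365 h⁻¹.
After decay, C = 63.52 × e^(−kt) = 63.52 × 0.8134 = 51.67 mg/L.

51.7 mg/L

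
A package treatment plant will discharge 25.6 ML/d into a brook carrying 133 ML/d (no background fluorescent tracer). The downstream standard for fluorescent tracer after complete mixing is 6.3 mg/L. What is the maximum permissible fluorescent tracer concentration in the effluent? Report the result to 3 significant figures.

39.0 mg/L

At the limit, (Qr·Cr + Qe·Cₑ)/(Qr + Qe) = 6.3:
Cₑ = (158.6·6.3 − 133.0·0) / 25.60 = 39.03 mg/L.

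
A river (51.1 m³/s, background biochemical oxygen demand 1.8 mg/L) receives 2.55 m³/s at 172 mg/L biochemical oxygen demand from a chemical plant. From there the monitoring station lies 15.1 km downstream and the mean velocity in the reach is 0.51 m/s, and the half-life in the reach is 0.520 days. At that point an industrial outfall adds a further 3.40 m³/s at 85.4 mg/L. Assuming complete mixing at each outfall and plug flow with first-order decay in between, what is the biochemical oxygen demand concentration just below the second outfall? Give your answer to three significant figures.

After mixing, C = (51.10·1.800 + 2.550·172.0) / 53.65 = 530.6/53.65 = 9.890 mg/L; combined flow 53.65 m³/s.
Travel time t = 15.1·1000 / 0.51 = 29610 s = 8.224 h.
Half-life 0.520 d → k = ln 2 / 0.520 = 1.333 d⁻¹.
Applying C = C₀e^(−kt): 9.890 × 0.6333 = 6.263 mg/L.
Second outfall: C = (53.65·6.263 + 3.400·85.40)/57.05 = 10.98 mg/L.

11.0 mg/L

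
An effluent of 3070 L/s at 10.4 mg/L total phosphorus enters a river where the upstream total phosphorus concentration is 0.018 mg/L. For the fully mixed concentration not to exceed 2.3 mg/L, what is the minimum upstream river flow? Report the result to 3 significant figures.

10900 L/s

Set C_mix = 2.3: (Q·0.01800 + 3070·10.40) / (Q + 3070) = 2.3
→ Q = 3070·(10.40 − 2.3)/(2.3 − 0.01800) = 10900 L/s.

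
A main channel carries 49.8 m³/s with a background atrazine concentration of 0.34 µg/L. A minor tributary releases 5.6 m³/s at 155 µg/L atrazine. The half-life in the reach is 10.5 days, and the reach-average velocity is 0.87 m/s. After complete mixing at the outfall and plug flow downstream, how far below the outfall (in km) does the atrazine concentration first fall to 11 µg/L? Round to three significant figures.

Conservation of mass: C = (49.80·0.3400 + 5.600·155.0) / 55.40 = 884.9/55.40 = 15.97 µg/L.
Half-life 10.5 d → k = ln 2 / 10.5 = 0.06601 d⁻¹.
Set 15.97·exp(−k·t) = 11 → t = ln(15.97/11)/k = 488200 s = 135.6 h.
Distance = v·t = 0.87·488200 = 424800 m = 424.8 km.

425 km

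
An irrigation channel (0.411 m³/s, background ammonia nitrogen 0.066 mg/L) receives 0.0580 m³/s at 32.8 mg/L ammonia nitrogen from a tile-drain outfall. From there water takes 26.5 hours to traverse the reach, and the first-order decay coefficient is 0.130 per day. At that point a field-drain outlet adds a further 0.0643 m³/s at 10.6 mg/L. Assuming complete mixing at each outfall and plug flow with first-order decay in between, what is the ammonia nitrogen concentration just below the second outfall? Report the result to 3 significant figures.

Mixed concentration C = ΣQC/ΣQ = (0.4110·0.06600 + 0.05800·32.80) / 0.4690 = 1.930/0.4690 = 4.114 mg/L; combined flow 0.4690 m³/s.
Applying C = C₀e^(−kt): 4.114 × 0.8663 = 3.564 mg/L.
At the second outfall, C = (0.4690·3.564 + 0.06430·10.60) / (0.4690 + 0.06430) = 4.412 mg/L.

4.41 mg/L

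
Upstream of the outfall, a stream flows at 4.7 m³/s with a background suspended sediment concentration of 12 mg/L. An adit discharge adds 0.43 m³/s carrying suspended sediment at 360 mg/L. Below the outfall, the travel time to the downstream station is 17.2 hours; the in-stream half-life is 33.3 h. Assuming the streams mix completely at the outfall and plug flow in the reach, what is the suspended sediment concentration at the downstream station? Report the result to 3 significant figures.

Flow-weighted average: C = (4.700·12.00 + 0.4300·360.0) / 5.130 = 211.2/5.130 = 41.17 mg/L.
Half-life 33.3 h → k = ln 2 / 33.3 = 0.02082 h⁻¹ = 0.4996 d⁻¹.
Decay over the reach: 41.17·exp(−kt) = 41.17·0.6991 = 28.78 mg/L.

28.8 mg/L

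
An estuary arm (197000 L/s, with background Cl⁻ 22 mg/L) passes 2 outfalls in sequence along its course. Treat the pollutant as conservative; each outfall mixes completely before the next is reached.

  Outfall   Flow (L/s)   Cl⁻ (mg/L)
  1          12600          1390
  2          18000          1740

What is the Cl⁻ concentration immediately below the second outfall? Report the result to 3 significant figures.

234 mg/L

After outfall 1: Q = 197000 + 12600 = 209600 L/s; C = (197000·22.00 + 12600·1390)/209600 = 104.2 mg/L.
After outfall 2: Q = 209600 + 18000 = 227600 L/s; C = (209600·104.2 + 18000·1740)/227600 = 233.6 mg/L.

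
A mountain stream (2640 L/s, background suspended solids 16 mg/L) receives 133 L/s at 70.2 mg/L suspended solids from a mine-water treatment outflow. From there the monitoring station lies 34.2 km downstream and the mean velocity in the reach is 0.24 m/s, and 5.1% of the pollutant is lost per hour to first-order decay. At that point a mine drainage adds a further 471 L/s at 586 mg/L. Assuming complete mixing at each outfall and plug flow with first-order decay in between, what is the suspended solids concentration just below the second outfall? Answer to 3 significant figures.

Mass balance: C = (2640·16.00 + 133.0·70.20) / 2773 = 51580/2773 = 18.60 mg/L; combined flow 2773 L/s.
Travel time t = 34.2·1000 / 0.24 = 142500 s = 39.58 h.
5.1%/h lost → k = −ln(1 − 0.051) = 0.05235 h⁻¹.
Applying C = C₀e^(−kt): 18.60 × 0.1259 = 2.342 mg/L.
At the second outfall, C = (2773·2.342 + 471.0·586.0) / (2773 + 471.0) = 87.08 mg/L.

87.1 mg/L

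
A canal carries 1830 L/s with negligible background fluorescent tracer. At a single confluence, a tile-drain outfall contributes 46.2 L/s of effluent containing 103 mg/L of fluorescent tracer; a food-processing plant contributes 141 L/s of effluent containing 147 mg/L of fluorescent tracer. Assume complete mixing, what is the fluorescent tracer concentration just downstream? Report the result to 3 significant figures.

12.6 mg/L

Mixed concentration C = ΣQC/ΣQ = (1830·0 + 46.20·103.0 + 141.0·147.0) / 2017 = 25490/2017 = 12.63 mg/L.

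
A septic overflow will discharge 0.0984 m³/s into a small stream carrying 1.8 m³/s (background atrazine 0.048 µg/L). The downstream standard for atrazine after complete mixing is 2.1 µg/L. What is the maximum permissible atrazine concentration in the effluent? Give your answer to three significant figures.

39.6 µg/L

At the limit, (Qr·Cr + Qe·Cₑ)/(Qr + Qe) = 2.1:
Cₑ = (1.898·2.1 − 1.800·0.04800) / 0.09840 = 39.64 µg/L.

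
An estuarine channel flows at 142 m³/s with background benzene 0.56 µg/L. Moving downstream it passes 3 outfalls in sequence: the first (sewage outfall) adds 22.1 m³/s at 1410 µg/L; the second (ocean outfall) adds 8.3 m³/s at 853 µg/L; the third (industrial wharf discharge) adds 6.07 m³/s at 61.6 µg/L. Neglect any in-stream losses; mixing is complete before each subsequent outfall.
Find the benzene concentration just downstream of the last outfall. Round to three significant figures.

Below outfall 1: Q → 164.1 m³/s, C = (142.0·0.5600 + 22.10·1410)/164.1 = 190.4 µg/L.
Below outfall 2: Q → 172.4 m³/s, C = (164.1·190.4 + 8.300·853.0)/172.4 = 222.3 µg/L.
Below outfall 3: Q → 178.5 m³/s, C = (172.4·222.3 + 6.070·61.60)/178.5 = 216.8 µg/L.

217 µg/L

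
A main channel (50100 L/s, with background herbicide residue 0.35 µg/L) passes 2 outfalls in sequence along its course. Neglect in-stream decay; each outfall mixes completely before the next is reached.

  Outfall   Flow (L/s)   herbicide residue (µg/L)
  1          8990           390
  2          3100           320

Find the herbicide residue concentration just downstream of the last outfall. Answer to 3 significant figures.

Below outfall 1: Q → 59090 L/s, C = (50100·0.3500 + 8990·390.0)/59090 = 59.63 µg/L.
Below outfall 2: Q → 62190 L/s, C = (59090·59.63 + 3100·320.0)/62190 = 72.61 µg/L.

72.6 µg/L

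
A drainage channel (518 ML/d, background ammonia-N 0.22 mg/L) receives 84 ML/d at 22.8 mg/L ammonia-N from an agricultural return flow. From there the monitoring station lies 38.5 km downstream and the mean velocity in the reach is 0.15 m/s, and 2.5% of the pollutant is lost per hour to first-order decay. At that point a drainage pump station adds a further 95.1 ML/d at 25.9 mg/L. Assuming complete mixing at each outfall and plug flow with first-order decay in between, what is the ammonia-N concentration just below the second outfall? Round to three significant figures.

4.01 mg/L

After mixing, C = (518.0·0.2200 + 84.00·22.80) / 602.0 = 2029/602.0 = 3.371 mg/L; combined flow 602.0 ML/d.
Travel time t = 38.5·1000 / 0.15 = 256700 s = 71.30 h.
2.5%/h lost → k = −ln(1 − 0.025) = 0.02532 h⁻¹.
Decay over the reach: 3.371·exp(−kt) = 3.371·0.1645 = 0.5544 mg/L.
At the second outfall, C = (602.0·0.5544 + 95.10·25.90) / (602.0 + 95.10) = 4.012 mg/L.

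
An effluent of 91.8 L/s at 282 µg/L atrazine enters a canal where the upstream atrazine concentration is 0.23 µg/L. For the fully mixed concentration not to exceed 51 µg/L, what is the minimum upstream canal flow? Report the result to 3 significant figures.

418 L/s

Set C_mix = 51: (Q·0.2300 + 91.80·282.0) / (Q + 91.80) = 51
→ Q = 91.80·(282.0 − 51)/(51 − 0.2300) = 417.7 L/s.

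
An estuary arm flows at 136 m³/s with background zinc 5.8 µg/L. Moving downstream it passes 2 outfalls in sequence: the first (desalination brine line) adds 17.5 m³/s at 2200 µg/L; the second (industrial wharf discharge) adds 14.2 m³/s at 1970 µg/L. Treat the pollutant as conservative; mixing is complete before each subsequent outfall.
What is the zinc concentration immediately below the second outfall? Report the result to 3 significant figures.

Outfall 1: combined Q = 153.5 m³/s; C = (136.0·5.800 + 17.50·2200)/153.5 = 256.0 µg/L.
Outfall 2: combined Q = 167.7 m³/s; C = (153.5·256.0 + 14.20·1970)/167.7 = 401.1 µg/L.

401 µg/L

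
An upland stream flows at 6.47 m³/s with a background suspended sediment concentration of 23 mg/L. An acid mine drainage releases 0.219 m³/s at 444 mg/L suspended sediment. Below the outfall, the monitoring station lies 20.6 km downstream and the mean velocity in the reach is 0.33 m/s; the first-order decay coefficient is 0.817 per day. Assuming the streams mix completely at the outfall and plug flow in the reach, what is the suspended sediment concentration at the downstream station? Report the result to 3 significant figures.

Mass balance: C = (6.470·23.00 + 0.2190·444.0) / 6.689 = 246.0/6.689 = 36.78 mg/L.
Travel time t = 20.6·1000 / 0.33 = 62420 s = 17.34 h.
First-order decay: C = 36.78·exp(−k·t) = 36.78·0.5542 = 20.38 mg/L.

20.4 mg/L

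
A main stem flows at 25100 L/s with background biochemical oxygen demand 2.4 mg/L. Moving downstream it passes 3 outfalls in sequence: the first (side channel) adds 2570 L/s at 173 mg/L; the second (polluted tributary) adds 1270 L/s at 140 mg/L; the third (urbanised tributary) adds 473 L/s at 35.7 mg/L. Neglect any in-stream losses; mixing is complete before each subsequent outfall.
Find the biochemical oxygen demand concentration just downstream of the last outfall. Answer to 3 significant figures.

23.8 mg/L

After outfall 1: Q = 25100 + 2570 = 27670 L/s; C = (25100·2.400 + 2570·173.0)/27670 = 18.25 mg/L.
After outfall 2: Q = 27670 + 1270 = 28940 L/s; C = (27670·18.25 + 1270·140.0)/28940 = 23.59 mg/L.
After outfall 3: Q = 28940 + 473.0 = 29410 L/s; C = (28940·23.59 + 473.0·35.70)/29410 = 23.78 mg/L.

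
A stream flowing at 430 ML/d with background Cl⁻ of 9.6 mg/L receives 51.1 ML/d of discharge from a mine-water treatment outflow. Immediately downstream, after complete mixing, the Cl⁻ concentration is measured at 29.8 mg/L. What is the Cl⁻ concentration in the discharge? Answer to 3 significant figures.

200 mg/L

Mass balance: 430.0·9.600 + 51.10·Cₑ = 481.1·29.80
→ Cₑ = (481.1·29.80 − 430.0·9.600) / 51.10 = 199.8 mg/L.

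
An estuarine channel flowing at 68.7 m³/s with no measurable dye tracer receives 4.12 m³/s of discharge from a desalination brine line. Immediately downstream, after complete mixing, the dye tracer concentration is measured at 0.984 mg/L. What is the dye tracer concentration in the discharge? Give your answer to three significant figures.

Mass balance: 68.70·0 + 4.120·Cₑ = 72.82·0.9840
→ Cₑ = (72.82·0.9840 − 68.70·0) / 4.120 = 17.39 mg/L.

17.4 mg/L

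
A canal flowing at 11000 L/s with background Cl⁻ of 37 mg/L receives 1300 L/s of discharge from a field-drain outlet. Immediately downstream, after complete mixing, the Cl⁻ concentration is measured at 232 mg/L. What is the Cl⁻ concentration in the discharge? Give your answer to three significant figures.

Mass balance: 11000·37.00 + 1300·Cₑ = 12300·232.0
→ Cₑ = (12300·232.0 − 11000·37.00) / 1300 = 1882 mg/L.

1880 mg/L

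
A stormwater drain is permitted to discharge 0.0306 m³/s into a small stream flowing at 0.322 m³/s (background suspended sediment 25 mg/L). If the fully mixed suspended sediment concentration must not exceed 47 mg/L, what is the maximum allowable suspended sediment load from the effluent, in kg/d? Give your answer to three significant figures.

Mass balance at the limit: 0.3220·25.00 + 0.03060·Cₑ = 0.3526·47 → Cₑ = 278.5 mg/L.
Load = 0.03060 m³/s × 278.5 g/m³ × 86 400 s/d = 736.3 kg/d.

736 kg/d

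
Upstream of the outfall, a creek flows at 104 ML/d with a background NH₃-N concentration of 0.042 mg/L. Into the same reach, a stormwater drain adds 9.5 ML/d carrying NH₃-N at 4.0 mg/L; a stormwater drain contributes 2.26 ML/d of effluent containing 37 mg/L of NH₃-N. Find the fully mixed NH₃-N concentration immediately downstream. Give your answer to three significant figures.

1.09 mg/L

Mass balance: C = (104.0·0.04200 + 9.500·4.000 + 2.260·37.00) / 115.8 = 126.0/115.8 = 1.088 mg/L.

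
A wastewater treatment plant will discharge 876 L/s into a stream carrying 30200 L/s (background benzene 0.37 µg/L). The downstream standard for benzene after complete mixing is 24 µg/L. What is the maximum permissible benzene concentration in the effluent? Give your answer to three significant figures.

839 µg/L

At the limit, (Qr·Cr + Qe·Cₑ)/(Qr + Qe) = 24:
Cₑ = (31080·24 − 30200·0.3700) / 876.0 = 838.6 µg/L.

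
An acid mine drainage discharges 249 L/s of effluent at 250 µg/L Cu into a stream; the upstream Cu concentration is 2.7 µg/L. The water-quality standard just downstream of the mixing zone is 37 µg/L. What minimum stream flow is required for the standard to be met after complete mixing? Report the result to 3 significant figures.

1550 L/s

Set C_mix = 37: (Q·2.700 + 249.0·250.0) / (Q + 249.0) = 37
→ Q = 249.0·(250.0 − 37)/(37 − 2.700) = 1546 L/s.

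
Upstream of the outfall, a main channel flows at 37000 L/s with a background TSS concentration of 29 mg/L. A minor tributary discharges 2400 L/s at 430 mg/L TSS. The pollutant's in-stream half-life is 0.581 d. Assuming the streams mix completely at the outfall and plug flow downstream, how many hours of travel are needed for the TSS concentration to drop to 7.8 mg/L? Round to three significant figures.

Flow-weighted average: C = (37000·29.00 + 2400·430.0) / 39400 = 2105000/39400 = 53.43 mg/L.
Half-life 0.581 d → k = ln 2 / 0.581 = 1.193 d⁻¹.
53.43·exp(−k·t) = 7.8 → t = ln(53.43/7.8)/k = 139400 s = 38.71 h.

38.7 h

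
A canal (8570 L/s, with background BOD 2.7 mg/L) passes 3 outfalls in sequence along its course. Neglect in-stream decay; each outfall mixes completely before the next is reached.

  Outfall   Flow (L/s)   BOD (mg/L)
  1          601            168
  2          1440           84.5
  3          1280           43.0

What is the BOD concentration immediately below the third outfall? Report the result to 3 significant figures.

Outfall 1: combined Q = 9171 L/s; C = (8570·2.700 + 601.0·168.0)/9171 = 13.53 mg/L.
Outfall 2: combined Q = 10610 L/s; C = (9171·13.53 + 1440·84.50)/10610 = 23.16 mg/L.
Outfall 3: combined Q = 11890 L/s; C = (10610·23.16 + 1280·43.00)/11890 = 25.30 mg/L.

25.3 mg/L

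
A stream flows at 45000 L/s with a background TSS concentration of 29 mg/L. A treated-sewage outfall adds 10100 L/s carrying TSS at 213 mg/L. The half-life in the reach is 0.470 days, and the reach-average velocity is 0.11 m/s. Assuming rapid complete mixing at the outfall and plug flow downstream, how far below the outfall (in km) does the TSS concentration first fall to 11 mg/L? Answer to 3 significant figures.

After mixing, C = (45000·29.00 + 10100·213.0) / 55100 = 3456000/55100 = 62.73 mg/L.
Half-life 0.470 d → k = ln 2 / 0.470 = 1.475 d⁻¹.
Set 62.73·exp(−k·t) = 11 → t = ln(62.73/11)/k = 102000 s = 28.33 h.
Distance = v·t = 0.11·102000 = 11220 m = 11.22 km.

11.2 km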